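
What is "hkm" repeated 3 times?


Input string: 'hkm'
Operation: repeat 3 times
Concatenation: 'hkm' + 'hkm' + 'hkm'
Result: hkmhkmhkm


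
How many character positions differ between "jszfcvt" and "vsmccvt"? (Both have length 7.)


String 1: 'jszfcvt'
String 2: 'vsmccvt'
Compare each position: pos 0: 'j'!='v', pos 1: 's'=='s', pos 2: 'z'!='m', pos 3: 'f'!='c', pos 4: 'c'=='c', pos 5: 'v'=='v', pos 6: 't'=='t'
Differing positions: 3
Hamming distance: 3


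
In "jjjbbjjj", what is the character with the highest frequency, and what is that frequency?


Input: 'jjjbbjjj'
Operation: tally each character
Counts: 'b':2, 'j':6
Maximum: 'j' appears 6 times


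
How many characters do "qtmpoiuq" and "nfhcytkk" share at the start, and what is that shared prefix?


String 1: 'qtmpoiuq'
String 2: 'nfhcytkk'
Compare position by position:
pos 0: 'q' vs 'n' differ -> stop
Longest common prefix: "" (length 0)


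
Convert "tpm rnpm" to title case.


Input string: 'tpm rnpm'
Operation: capitalize first letter of each word
Word transformations: 'tpm'->'Tpm', 'rnpm'->'Rnpm'
Result: Tpm Rnpm


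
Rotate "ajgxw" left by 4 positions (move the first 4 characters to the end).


Input: 'ajgxw', shift = 4
Operation: split at index 4 and swap parts
Front part s[0:4] = 'ajgx'
Back part s[4:] = 'w'
Rotated = back + front = 'w' + 'ajgx'
Result: wajgx


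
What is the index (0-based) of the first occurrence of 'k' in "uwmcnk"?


Input string: 'uwmcnk'
Target: 'k'
Scanning left to right: s[0]='u', s[1]='w', s[2]='m', s[3]='c', s[4]='n', s[5]='k'
First match at index: 5


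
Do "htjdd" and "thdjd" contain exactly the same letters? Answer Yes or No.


String 1: 'htjdd' -> sorted: 'ddhjt'
String 2: 'thdjd' -> sorted: 'ddhjt'
Compare sorted forms: 'ddhjt' == 'ddhjt'
Anagram: Yes


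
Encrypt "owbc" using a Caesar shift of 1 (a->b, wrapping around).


Input: 'owbc', shift = 1
Operation: for each letter, (position + 1) mod 26
Mapping: 'o'(14+1=15)->'p', 'w'(22+1=23)->'x', 'b'(1+1=2)->'c', 'c'(2+1=3)->'d'
Result: pxcd


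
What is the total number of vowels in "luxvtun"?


Input string: 'luxvtun'
Operation: count vowels (a, e, i, o, u)
Scan: s[0]='l', s[1]='u' (vowel), s[2]='x', s[3]='v', s[4]='t', s[5]='u' (vowel), s[6]='n'
Vowels found: 2
Result: 2


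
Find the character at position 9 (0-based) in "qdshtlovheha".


Input string: 'qdshtlovheha'
Operation: get character at index 9
Index mapping: s[0]='q', s[1]='d', s[2]='s', s[3]='h', s[4]='t', s[5]='l', s[6]='o', s[7]='v', s[8]='h', s[9]='e'
Result: 'e'


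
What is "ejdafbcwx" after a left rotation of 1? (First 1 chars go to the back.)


Input: 'ejdafbcwx', shift = 1
Operation: split at index 1 and swap parts
Front part s[0:1] = 'e'
Back part s[1:] = 'jdafbcwx'
Rotated = back + front = 'jdafbcwx' + 'e'
Result: jdafbcwxe


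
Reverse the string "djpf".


Input string: 'djpf'
Operation: reverse character order
Original order: 'd' -> 'j' -> 'p' -> 'f'
Reversed order: 'f' -> 'p' -> 'j' -> 'd'
Result: fpjd


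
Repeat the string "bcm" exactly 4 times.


Input string: 'bcm'
Operation: repeat 4 times
Concatenation: 'bcm' + 'bcm' + 'bcm' + 'bcm'
Result: bcmbcmbcmbcm


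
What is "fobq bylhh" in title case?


Input string: 'fobq bylhh'
Operation: capitalize first letter of each word
Word transformations: 'fobq'->'Fobq', 'bylhh'->'Bylhh'
Result: Fobq Bylhh


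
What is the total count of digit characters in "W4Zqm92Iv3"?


Input string: 'W4Zqm92Iv3'
Operation: count digit characters (0-9)
Scan: 'W', '4'(digit), 'Z', 'q', 'm', '9'(digit), '2'(digit), 'I', 'v', '3'(digit)
Digits found: 4
Result: 4


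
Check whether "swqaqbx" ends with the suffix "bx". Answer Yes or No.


Input string: 'swqaqbx'
Suffix to check: 'bx'
Last 2 characters of input: 'bx'
Match: True
Result: Yes


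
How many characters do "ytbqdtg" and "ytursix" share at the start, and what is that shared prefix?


String 1: 'ytbqdtg'
String 2: 'ytursix'
Compare position by position:
pos 0: 'y' vs 'y' match
pos 1: 't' vs 't' match
pos 2: 'b' vs 'u' differ -> stop
Longest common prefix: "yt" (length 2)


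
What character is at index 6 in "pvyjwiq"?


Input string: 'pvyjwiq'
Operation: get character at index 6
Index mapping: s[0]='p', s[1]='v', s[2]='y', s[3]='j', s[4]='w', s[5]='i', s[6]='q'
Result: 'q'


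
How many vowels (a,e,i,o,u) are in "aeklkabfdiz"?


Input string: 'aeklkabfdiz'
Operation: count vowels (a, e, i, o, u)
Scan: s[0]='a' (vowel), s[1]='e' (vowel), s[2]='k', s[3]='l', s[4]='k', s[5]='a' (vowel), s[6]='b', s[7]='f', s[8]='d', s[9]='i' (vowel), s[10]='z'
Vowels found: 4
Result: 4


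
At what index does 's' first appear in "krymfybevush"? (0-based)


Input string: 'krymfybevush'
Target: 's'
Scanning left to right: s[0]='k', s[1]='r', s[2]='y', s[3]='m', s[4]='f', s[5]='y', s[6]='b', s[7]='e', s[8]='v', s[9]='u', s[10]='s'
First match at index: 10


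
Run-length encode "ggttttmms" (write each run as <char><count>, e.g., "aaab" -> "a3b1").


Input: 'ggttttmms'
Operation: identify consecutive runs
Runs: 'gg' -> g2, 'tttt' -> t4, 'mm' -> m2, 's' -> s1
Encoded: g2t4m2s1


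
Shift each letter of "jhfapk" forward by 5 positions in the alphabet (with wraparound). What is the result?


Input: 'jhfapk', shift = 5
Operation: for each letter, (position + 5) mod 26
Mapping: 'j'(9+5=14)->'o', 'h'(7+5=12)->'m', 'f'(5+5=10)->'k', 'a'(0+5=5)->'f', 'p'(15+5=20)->'u', 'k'(10+5=15)->'p'
Result: omkfup


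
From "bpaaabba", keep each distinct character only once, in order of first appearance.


Input: 'bpaaabba'
Operation: keep first occurrence of each character
Scan: s[0]='b' new -> keep; s[1]='p' new -> keep; s[2]='a' new -> keep; s[3]='a' seen -> skip; s[4]='a' seen -> skip; s[5]='b' seen -> skip; s[6]='b' seen -> skip; s[7]='a' seen -> skip
Result: bpa


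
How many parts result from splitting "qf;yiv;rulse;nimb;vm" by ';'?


Input string: 'qf;yiv;rulse;nimb;vm'
Delimiter: ';'
Split result: 'qf', 'yiv', 'rulse', 'nimb', 'vm'
Number of parts: 5


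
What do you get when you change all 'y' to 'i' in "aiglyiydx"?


Input string: 'aiglyiydx'
Operation: replace 'y' with 'i'
Positions of 'y': 4, 6
After replacement: aigliiidx


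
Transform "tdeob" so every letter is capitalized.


Input string: 'tdeob'
Operation: convert each letter to uppercase
Mapping: 't'->'T', 'd'->'D', 'e'->'E', 'o'->'O', 'b'->'B'
Result: TDEOB


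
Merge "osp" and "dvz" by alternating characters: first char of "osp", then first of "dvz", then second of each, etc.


String 1: 'osp'
String 2: 'dvz'
Operation: alternate characters
Pairs: 'o'+'d', 's'+'v', 'p'+'z'
Result: odsvpz


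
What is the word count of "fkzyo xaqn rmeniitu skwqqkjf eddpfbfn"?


Input string: 'fkzyo xaqn rmeniitu skwqqkjf eddpfbfn'
Operation: split by spaces
Words found: 'fkzyo', 'xaqn', 'rmeniitu', 'skwqqkjf', 'eddpfbfn'
Word count: 5


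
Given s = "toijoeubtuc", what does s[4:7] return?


Input string: 'toijoeubtuc'
Operation: slice [4:7]
Extract characters: s[4]='o', s[5]='e', s[6]='u'
Result: oeu


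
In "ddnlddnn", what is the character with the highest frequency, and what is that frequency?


Input: 'ddnlddnn'
Operation: tally each character
Counts: 'd':4, 'l':1, 'n':3
Maximum: 'd' appears 4 times


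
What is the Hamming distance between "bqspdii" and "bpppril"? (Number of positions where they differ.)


String 1: 'bqspdii'
String 2: 'bpppril'
Compare each position: pos 0: 'b'=='b', pos 1: 'q'!='p', pos 2: 's'!='p', pos 3: 'p'=='p', pos 4: 'd'!='r', pos 5: 'i'=='i', pos 6: 'i'!='l'
Differing positions: 4
Hamming distance: 4


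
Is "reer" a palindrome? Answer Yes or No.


Input string: 'reer'
Reversed: 'reer'
Compare pairs: s[0]='r' vs s[3]='r' (match), s[1]='e' vs s[2]='e' (match)
Palindrome: Yes


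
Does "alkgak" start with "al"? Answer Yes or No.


Input string: 'alkgak'
Prefix to check: 'al'
First 2 characters of input: 'al'
Match: True
Result: Yes


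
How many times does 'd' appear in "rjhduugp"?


Input string: 'rjhduugp'
Target character: 'd'
Scan each position: s[3]='d'
Matches found at indices: 3
Total: 1


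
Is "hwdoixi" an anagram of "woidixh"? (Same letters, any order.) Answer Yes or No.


String 1: 'woidixh' -> sorted: 'dhiiowx'
String 2: 'hwdoixi' -> sorted: 'dhiiowx'
Compare sorted forms: 'dhiiowx' == 'dhiiowx'
Anagram: Yes


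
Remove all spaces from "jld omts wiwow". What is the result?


Input string: 'jld omts wiwow'
Operation: remove all spaces
Words: 'jld', 'omts', 'wiwow'
Join without spaces: jldomtswiwow


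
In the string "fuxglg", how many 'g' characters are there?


Input string: 'fuxglg'
Target character: 'g'
Scan each position: s[3]='g', s[5]='g'
Matches found at indices: 3, 5
Total: 2


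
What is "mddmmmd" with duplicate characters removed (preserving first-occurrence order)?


Input: 'mddmmmd'
Operation: keep first occurrence of each character
Scan: s[0]='m' new -> keep; s[1]='d' new -> keep; s[2]='d' seen -> skip; s[3]='m' seen -> skip; s[4]='m' seen -> skip; s[5]='m' seen -> skip; s[6]='d' seen -> skip
Result: md


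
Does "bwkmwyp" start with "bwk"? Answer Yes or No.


Input string: 'bwkmwyp'
Prefix to check: 'bwk'
First 3 characters of input: 'bwk'
Match: True
Result: Yes


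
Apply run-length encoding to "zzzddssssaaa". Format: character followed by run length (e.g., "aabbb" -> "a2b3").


Input: 'zzzddssssaaa'
Operation: identify consecutive runs
Runs: 'zzz' -> z3, 'dd' -> d2, 'ssss' -> s4, 'aaa' -> a3
Encoded: z3d2s4a3


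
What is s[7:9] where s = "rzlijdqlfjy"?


Input string: 'rzlijdqlfjy'
Operation: slice [7:9]
Extract characters: s[7]='l', s[8]='f'
Result: lf


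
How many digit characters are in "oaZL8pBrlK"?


Input string: 'oaZL8pBrlK'
Operation: count digit characters (0-9)
Scan: 'o', 'a', 'Z', 'L', '8'(digit), 'p', 'B', 'r', 'l', 'K'
Digits found: 1
Result: 1


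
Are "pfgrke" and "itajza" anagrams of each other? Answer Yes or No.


String 1: 'pfgrke' -> sorted: 'efgkpr'
String 2: 'itajza' -> sorted: 'aaijtz'
Compare sorted forms: 'efgkpr' != 'aaijtz'
Anagram: No


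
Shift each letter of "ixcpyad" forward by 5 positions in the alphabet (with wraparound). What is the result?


Input: 'ixcpyad', shift = 5
Operation: for each letter, (position + 5) mod 26
Mapping: 'i'(8+5=13)->'n', 'x'(23+5=28, 28 mod 26=2)->'c', 'c'(2+5=7)->'h', 'p'(15+5=20)->'u', 'y'(24+5=29, 29 mod 26=3)->'d', 'a'(0+5=5)->'f', 'd'(3+5=8)->'i'
Result: nchudfi


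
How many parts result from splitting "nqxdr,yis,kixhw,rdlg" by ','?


Input string: 'nqxdr,yis,kixhw,rdlg'
Delimiter: ','
Split result: 'nqxdr', 'yis', 'kixhw', 'rdlg'
Number of parts: 4


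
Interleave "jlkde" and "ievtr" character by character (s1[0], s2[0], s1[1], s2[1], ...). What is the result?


String 1: 'jlkde'
String 2: 'ievtr'
Operation: alternate characters
Pairs: 'j'+'i', 'l'+'e', 'k'+'v', 'd'+'t', 'e'+'r'
Result: jilekvdter


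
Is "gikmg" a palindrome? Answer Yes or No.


Input string: 'gikmg'
Reversed: 'gmkig'
Compare pairs: s[0]='g' vs s[4]='g' (match), s[1]='i' vs s[3]='m' (mismatch)
Palindrome: No


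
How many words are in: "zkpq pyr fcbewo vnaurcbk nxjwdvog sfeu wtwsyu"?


Input string: 'zkpq pyr fcbewo vnaurcbk nxjwdvog sfeu wtwsyu'
Operation: split by spaces
Words found: 'zkpq', 'pyr', 'fcbewo', 'vnaurcbk', 'nxjwdvog', 'sfeu', 'wtwsyu'
Word count: 7


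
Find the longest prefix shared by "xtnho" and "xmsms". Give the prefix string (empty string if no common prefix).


String 1: 'xtnho'
String 2: 'xmsms'
Compare position by position:
pos 0: 'x' vs 'x' match
pos 1: 't' vs 'm' differ -> stop
Longest common prefix: "x" (length 1)


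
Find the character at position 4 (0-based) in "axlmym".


Input string: 'axlmym'
Operation: get character at index 4
Index mapping: s[0]='a', s[1]='x', s[2]='l', s[3]='m', s[4]='y'
Result: 'y'


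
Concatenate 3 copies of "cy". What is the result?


Input string: 'cy'
Operation: repeat 3 times
Concatenation: 'cy' + 'cy' + 'cy'
Result: cycycy


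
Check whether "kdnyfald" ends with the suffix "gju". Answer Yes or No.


Input string: 'kdnyfald'
Suffix to check: 'gju'
Last 3 characters of input: 'ald'
Match: False
Result: No


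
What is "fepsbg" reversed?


Input string: 'fepsbg'
Operation: reverse character order
Original order: 'f' -> 'e' -> 'p' -> 's' -> 'b' -> 'g'
Reversed order: 'g' -> 'b' -> 's' -> 'p' -> 'e' -> 'f'
Result: gbspef


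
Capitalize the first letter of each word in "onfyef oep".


Input string: 'onfyef oep'
Operation: capitalize first letter of each word
Word transformations: 'onfyef'->'Onfyef', 'oep'->'Oep'
Result: Onfyef Oep


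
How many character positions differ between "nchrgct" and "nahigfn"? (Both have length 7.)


String 1: 'nchrgct'
String 2: 'nahigfn'
Compare each position: pos 0: 'n'=='n', pos 1: 'c'!='a', pos 2: 'h'=='h', pos 3: 'r'!='i', pos 4: 'g'=='g', pos 5: 'c'!='f', pos 6: 't'!='n'
Differing positions: 4
Hamming distance: 4


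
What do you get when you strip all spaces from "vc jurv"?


Input string: 'vc jurv'
Operation: remove all spaces
Words: 'vc', 'jurv'
Join without spaces: vcjurv


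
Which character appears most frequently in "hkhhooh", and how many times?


Input: 'hkhhooh'
Operation: tally each character
Counts: 'h':4, 'k':1, 'o':2
Maximum: 'h' appears 4 times


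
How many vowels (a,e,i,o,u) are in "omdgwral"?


Input string: 'omdgwral'
Operation: count vowels (a, e, i, o, u)
Scan: s[0]='o' (vowel), s[1]='m', s[2]='d', s[3]='g', s[4]='w', s[5]='r', s[6]='a' (vowel), s[7]='l'
Vowels found: 2
Result: 2


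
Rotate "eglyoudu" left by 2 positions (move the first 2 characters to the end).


Input: 'eglyoudu', shift = 2
Operation: split at index 2 and swap parts
Front part s[0:2] = 'eg'
Back part s[2:] = 'lyoudu'
Rotated = back + front = 'lyoudu' + 'eg'
Result: lyoudueg


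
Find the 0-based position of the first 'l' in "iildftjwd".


Input string: 'iildftjwd'
Target: 'l'
Scanning left to right: s[0]='i', s[1]='i', s[2]='l'
First match at index: 2


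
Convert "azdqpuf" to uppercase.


Input string: 'azdqpuf'
Operation: convert each letter to uppercase
Mapping: 'a'->'A', 'z'->'Z', 'd'->'D', 'q'->'Q', 'p'->'P', 'u'->'U', 'f'->'F'
Result: AZDQPUF


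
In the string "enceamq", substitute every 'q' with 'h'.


Input string: 'enceamq'
Operation: replace 'q' with 'h'
Positions of 'q': 6
After replacement: enceamh


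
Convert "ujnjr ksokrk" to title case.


Input string: 'ujnjr ksokrk'
Operation: capitalize first letter of each word
Word transformations: 'ujnjr'->'Ujnjr', 'ksokrk'->'Ksokrk'
Result: Ujnjr Ksokrk


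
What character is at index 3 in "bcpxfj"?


Input string: 'bcpxfj'
Operation: get character at index 3
Index mapping: s[0]='b', s[1]='c', s[2]='p', s[3]='x'
Result: 'x'


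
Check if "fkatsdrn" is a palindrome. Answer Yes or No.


Input string: 'fkatsdrn'
Reversed: 'nrdstakf'
Compare pairs: s[0]='f' vs s[7]='n' (mismatch), s[1]='k' vs s[6]='r' (mismatch), s[2]='a' vs s[5]='d' (mismatch), s[3]='t' vs s[4]='s' (mismatch)
Palindrome: No


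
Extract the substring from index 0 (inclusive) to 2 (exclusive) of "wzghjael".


Input string: 'wzghjael'
Operation: slice [0:2]
Extract characters: s[0]='w', s[1]='z'
Result: wz


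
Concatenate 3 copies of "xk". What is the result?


Input string: 'xk'
Operation: repeat 3 times
Concatenation: 'xk' + 'xk' + 'xk'
Result: xkxkxk


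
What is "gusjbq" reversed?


Input string: 'gusjbq'
Operation: reverse character order
Original order: 'g' -> 'u' -> 's' -> 'j' -> 'b' -> 'q'
Reversed order: 'q' -> 'b' -> 'j' -> 's' -> 'u' -> 'g'
Result: qbjsug


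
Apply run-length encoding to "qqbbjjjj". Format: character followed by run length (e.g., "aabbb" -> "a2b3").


Input: 'qqbbjjjj'
Operation: identify consecutive runs
Runs: 'qq' -> q2, 'bb' -> b2, 'jjjj' -> j4
Encoded: q2b2j4


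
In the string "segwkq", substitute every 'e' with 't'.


Input string: 'segwkq'
Operation: replace 'e' with 't'
Positions of 'e': 1
After replacement: stgwkq


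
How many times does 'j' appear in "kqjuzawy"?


Input string: 'kqjuzawy'
Target character: 'j'
Scan each position: s[2]='j'
Matches found at indices: 2
Total: 1


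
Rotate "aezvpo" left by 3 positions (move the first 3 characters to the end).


Input: 'aezvpo', shift = 3
Operation: split at index 3 and swap parts
Front part s[0:3] = 'aez'
Back part s[3:] = 'vpo'
Rotated = back + front = 'vpo' + 'aez'
Result: vpoaez


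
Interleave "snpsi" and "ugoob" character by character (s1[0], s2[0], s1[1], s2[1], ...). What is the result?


String 1: 'snpsi'
String 2: 'ugoob'
Operation: alternate characters
Pairs: 's'+'u', 'n'+'g', 'p'+'o', 's'+'o', 'i'+'b'
Result: sungposoib


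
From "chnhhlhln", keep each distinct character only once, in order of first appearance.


Input: 'chnhhlhln'
Operation: keep first occurrence of each character
Scan: s[0]='c' new -> keep; s[1]='h' new -> keep; s[2]='n' new -> keep; s[3]='h' seen -> skip; s[4]='h' seen -> skip; s[5]='l' new -> keep; s[6]='h' seen -> skip; s[7]='l' seen -> skip; s[8]='n' seen -> skip
Result: chnl


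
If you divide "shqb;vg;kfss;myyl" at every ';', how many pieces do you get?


Input string: 'shqb;vg;kfss;myyl'
Delimiter: ';'
Split result: 'shqb', 'vg', 'kfss', 'myyl'
Number of parts: 4


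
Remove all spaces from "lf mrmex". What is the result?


Input string: 'lf mrmex'
Operation: remove all spaces
Words: 'lf', 'mrmex'
Join without spaces: lfmrmex


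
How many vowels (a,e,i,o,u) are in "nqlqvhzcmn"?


Input string: 'nqlqvhzcmn'
Operation: count vowels (a, e, i, o, u)
Scan: s[0]='n', s[1]='q', s[2]='l', s[3]='q', s[4]='v', s[5]='h', s[6]='z', s[7]='c', s[8]='m', s[9]='n'
Vowels found: 0
Result: 0


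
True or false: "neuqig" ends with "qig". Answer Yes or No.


Input string: 'neuqig'
Suffix to check: 'qig'
Last 3 characters of input: 'qig'
Match: True
Result: Yes


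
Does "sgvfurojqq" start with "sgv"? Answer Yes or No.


Input string: 'sgvfurojqq'
Prefix to check: 'sgv'
First 3 characters of input: 'sgv'
Match: True
Result: Yes


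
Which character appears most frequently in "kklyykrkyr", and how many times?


Input: 'kklyykrkyr'
Operation: tally each character
Counts: 'k':4, 'l':1, 'r':2, 'y':3
Maximum: 'k' appears 4 times


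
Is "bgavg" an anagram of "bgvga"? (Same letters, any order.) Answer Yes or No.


String 1: 'bgvga' -> sorted: 'abggv'
String 2: 'bgavg' -> sorted: 'abggv'
Compare sorted forms: 'abggv' == 'abggv'
Anagram: Yes


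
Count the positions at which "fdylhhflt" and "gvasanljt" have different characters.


String 1: 'fdylhhflt'
String 2: 'gvasanljt'
Compare each position: pos 0: 'f'!='g', pos 1: 'd'!='v', pos 2: 'y'!='a', pos 3: 'l'!='s', pos 4: 'h'!='a', pos 5: 'h'!='n', pos 6: 'f'!='l', pos 7: 'l'!='j', pos 8: 't'=='t'
Differing positions: 8
Hamming distance: 8


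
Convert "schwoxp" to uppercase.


Input string: 'schwoxp'
Operation: convert each letter to uppercase
Mapping: 's'->'S', 'c'->'C', 'h'->'H', 'w'->'W', 'o'->'O', 'x'->'X', 'p'->'P'
Result: SCHWOXP


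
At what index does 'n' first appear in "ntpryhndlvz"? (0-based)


Input string: 'ntpryhndlvz'
Target: 'n'
Scanning left to right: s[0]='n'
First match at index: 0


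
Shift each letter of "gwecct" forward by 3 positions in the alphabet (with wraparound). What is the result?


Input: 'gwecct', shift = 3
Operation: for each letter, (position + 3) mod 26
Mapping: 'g'(6+3=9)->'j', 'w'(22+3=25)->'z', 'e'(4+3=7)->'h', 'c'(2+3=5)->'f', 'c'(2+3=5)->'f', 't'(19+3=22)->'w'
Result: jzhffw


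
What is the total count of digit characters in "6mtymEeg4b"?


Input string: '6mtymEeg4b'
Operation: count digit characters (0-9)
Scan: '6'(digit), 'm', 't', 'y', 'm', 'E', 'e', 'g', '4'(digit), 'b'
Digits found: 2
Result: 2


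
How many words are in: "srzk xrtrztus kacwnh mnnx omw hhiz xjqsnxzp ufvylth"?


Input string: 'srzk xrtrztus kacwnh mnnx omw hhiz xjqsnxzp ufvylth'
Operation: split by spaces
Words found: 'srzk', 'xrtrztus', 'kacwnh', 'mnnx', 'omw', 'hhiz', 'xjqsnxzp', 'ufvylth'
Word count: 8


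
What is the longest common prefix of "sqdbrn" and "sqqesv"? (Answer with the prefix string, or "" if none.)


String 1: 'sqdbrn'
String 2: 'sqqesv'
Compare position by position:
pos 0: 's' vs 's' match
pos 1: 'q' vs 'q' match
pos 2: 'd' vs 'q' differ -> stop
Longest common prefix: "sq" (length 2)


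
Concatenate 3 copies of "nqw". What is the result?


Input string: 'nqw'
Operation: repeat 3 times
Concatenation: 'nqw' + 'nqw' + 'nqw'
Result: nqwnqwnqw


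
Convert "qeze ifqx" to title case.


Input string: 'qeze ifqx'
Operation: capitalize first letter of each word
Word transformations: 'qeze'->'Qeze', 'ifqx'->'Ifqx'
Result: Qeze Ifqx


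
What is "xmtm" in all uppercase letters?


Input string: 'xmtm'
Operation: convert each letter to uppercase
Mapping: 'x'->'X', 'm'->'M', 't'->'T', 'm'->'M'
Result: XMTM


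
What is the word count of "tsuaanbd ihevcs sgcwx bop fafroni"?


Input string: 'tsuaanbd ihevcs sgcwx bop fafroni'
Operation: split by spaces
Words found: 'tsuaanbd', 'ihevcs', 'sgcwx', 'bop', 'fafroni'
Word count: 5


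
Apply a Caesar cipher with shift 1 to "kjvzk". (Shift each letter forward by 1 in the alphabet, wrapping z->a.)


Input: 'kjvzk', shift = 1
Operation: for each letter, (position + 1) mod 26
Mapping: 'k'(10+1=11)->'l', 'j'(9+1=10)->'k', 'v'(21+1=22)->'w', 'z'(25+1=26, 26 mod 26=0)->'a', 'k'(10+1=11)->'l'
Result: lkwal


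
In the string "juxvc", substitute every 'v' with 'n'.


Input string: 'juxvc'
Operation: replace 'v' with 'n'
Positions of 'v': 3
After replacement: juxnc


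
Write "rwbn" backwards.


Input string: 'rwbn'
Operation: reverse character order
Original order: 'r' -> 'w' -> 'b' -> 'n'
Reversed order: 'n' -> 'b' -> 'w' -> 'r'
Result: nbwr


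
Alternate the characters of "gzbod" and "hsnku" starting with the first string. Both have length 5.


String 1: 'gzbod'
String 2: 'hsnku'
Operation: alternate characters
Pairs: 'g'+'h', 'z'+'s', 'b'+'n', 'o'+'k', 'd'+'u'
Result: ghzsbnokdu


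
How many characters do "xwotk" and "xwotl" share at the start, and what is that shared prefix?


String 1: 'xwotk'
String 2: 'xwotl'
Compare position by position:
pos 0: 'x' vs 'x' match
pos 1: 'w' vs 'w' match
pos 2: 'o' vs 'o' match
pos 3: 't' vs 't' match
pos 4: 'k' vs 'l' differ -> stop
Longest common prefix: "xwot" (length 4)


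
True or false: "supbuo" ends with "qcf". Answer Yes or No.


Input string: 'supbuo'
Suffix to check: 'qcf'
Last 3 characters of input: 'buo'
Match: False
Result: No


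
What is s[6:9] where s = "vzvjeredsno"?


Input string: 'vzvjeredsno'
Operation: slice [6:9]
Extract characters: s[6]='e', s[7]='d', s[8]='s'
Result: eds


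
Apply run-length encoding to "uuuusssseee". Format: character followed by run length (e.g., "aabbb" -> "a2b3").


Input: 'uuuusssseee'
Operation: identify consecutive runs
Runs: 'uuuu' -> u4, 'ssss' -> s4, 'eee' -> e3
Encoded: u4s4e3


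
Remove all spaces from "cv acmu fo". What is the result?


Input string: 'cv acmu fo'
Operation: remove all spaces
Words: 'cv', 'acmu', 'fo'
Join without spaces: cvacmufo


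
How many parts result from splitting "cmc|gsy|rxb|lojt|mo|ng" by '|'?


Input string: 'cmc|gsy|rxb|lojt|mo|ng'
Delimiter: '|'
Split result: 'cmc', 'gsy', 'rxb', 'lojt', 'mo', 'ng'
Number of parts: 6


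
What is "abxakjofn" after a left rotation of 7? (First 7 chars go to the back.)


Input: 'abxakjofn', shift = 7
Operation: split at index 7 and swap parts
Front part s[0:7] = 'abxakjo'
Back part s[7:] = 'fn'
Rotated = back + front = 'fn' + 'abxakjo'
Result: fnabxakjo


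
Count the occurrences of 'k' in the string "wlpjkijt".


Input string: 'wlpjkijt'
Target character: 'k'
Scan each position: s[4]='k'
Matches found at indices: 4
Total: 1


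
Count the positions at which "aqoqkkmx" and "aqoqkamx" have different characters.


String 1: 'aqoqkkmx'
String 2: 'aqoqkamx'
Compare each position: pos 0: 'a'=='a', pos 1: 'q'=='q', pos 2: 'o'=='o', pos 3: 'q'=='q', pos 4: 'k'=='k', pos 5: 'k'!='a', pos 6: 'm'=='m', pos 7: 'x'=='x'
Differing positions: 1
Hamming distance: 1


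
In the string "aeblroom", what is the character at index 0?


Input string: 'aeblroom'
Operation: get character at index 0
Index mapping: s[0]='a'
Result: 'a'


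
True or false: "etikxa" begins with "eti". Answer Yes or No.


Input string: 'etikxa'
Prefix to check: 'eti'
First 3 characters of input: 'eti'
Match: True
Result: Yes


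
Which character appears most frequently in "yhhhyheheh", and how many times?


Input: 'yhhhyheheh'
Operation: tally each character
Counts: 'e':2, 'h':6, 'y':2
Maximum: 'h' appears 6 times


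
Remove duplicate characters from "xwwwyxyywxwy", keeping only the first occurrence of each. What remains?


Input: 'xwwwyxyywxwy'
Operation: keep first occurrence of each character
Scan: s[0]='x' new -> keep; s[1]='w' new -> keep; s[2]='w' seen -> skip; s[3]='w' seen -> skip; s[4]='y' new -> keep; s[5]='x' seen -> skip; s[6]='y' seen -> skip; s[7]='y' seen -> skip; s[8]='w' seen -> skip; s[9]='x' seen -> skip; s[10]='w' seen -> skip; s[11]='y' seen -> skip
Result: xwy


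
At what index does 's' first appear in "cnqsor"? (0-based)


Input string: 'cnqsor'
Target: 's'
Scanning left to right: s[0]='c', s[1]='n', s[2]='q', s[3]='s'
First match at index: 3


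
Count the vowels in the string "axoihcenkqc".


Input string: 'axoihcenkqc'
Operation: count vowels (a, e, i, o, u)
Scan: s[0]='a' (vowel), s[1]='x', s[2]='o' (vowel), s[3]='i' (vowel), s[4]='h', s[5]='c', s[6]='e' (vowel), s[7]='n', s[8]='k', s[9]='q', s[10]='c'
Vowels found: 4
Result: 4


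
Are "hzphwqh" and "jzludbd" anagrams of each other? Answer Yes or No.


String 1: 'hzphwqh' -> sorted: 'hhhpqwz'
String 2: 'jzludbd' -> sorted: 'bddjluz'
Compare sorted forms: 'hhhpqwz' != 'bddjluz'
Anagram: No


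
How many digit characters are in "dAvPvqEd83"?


Input string: 'dAvPvqEd83'
Operation: count digit characters (0-9)
Scan: 'd', 'A', 'v', 'P', 'v', 'q', 'E', 'd', '8'(digit), '3'(digit)
Digits found: 2
Result: 2


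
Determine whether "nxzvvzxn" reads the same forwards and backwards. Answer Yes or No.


Input string: 'nxzvvzxn'
Reversed: 'nxzvvzxn'
Compare pairs: s[0]='n' vs s[7]='n' (match), s[1]='x' vs s[6]='x' (match), s[2]='z' vs s[5]='z' (match), s[3]='v' vs s[4]='v' (match)
Palindrome: Yes


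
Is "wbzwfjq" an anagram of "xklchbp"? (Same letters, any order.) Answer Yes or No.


String 1: 'xklchbp' -> sorted: 'bchklpx'
String 2: 'wbzwfjq' -> sorted: 'bfjqwwz'
Compare sorted forms: 'bchklpx' != 'bfjqwwz'
Anagram: No


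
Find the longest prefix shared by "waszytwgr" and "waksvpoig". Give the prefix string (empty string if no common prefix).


String 1: 'waszytwgr'
String 2: 'waksvpoig'
Compare position by position:
pos 0: 'w' vs 'w' match
pos 1: 'a' vs 'a' match
pos 2: 's' vs 'k' differ -> stop
Longest common prefix: "wa" (length 2)


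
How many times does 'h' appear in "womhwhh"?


Input string: 'womhwhh'
Target character: 'h'
Scan each position: s[3]='h', s[5]='h', s[6]='h'
Matches found at indices: 3, 5, 6
Total: 3


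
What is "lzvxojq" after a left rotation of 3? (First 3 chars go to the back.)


Input: 'lzvxojq', shift = 3
Operation: split at index 3 and swap parts
Front part s[0:3] = 'lzv'
Back part s[3:] = 'xojq'
Rotated = back + front = 'xojq' + 'lzv'
Result: xojqlzv


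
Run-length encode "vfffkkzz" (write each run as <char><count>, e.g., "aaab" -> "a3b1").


Input: 'vfffkkzz'
Operation: identify consecutive runs
Runs: 'v' -> v1, 'fff' -> f3, 'kk' -> k2, 'zz' -> z2
Encoded: v1f3k2z2


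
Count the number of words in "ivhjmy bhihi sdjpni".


Input string: 'ivhjmy bhihi sdjpni'
Operation: split by spaces
Words found: 'ivhjmy', 'bhihi', 'sdjpni'
Word count: 3


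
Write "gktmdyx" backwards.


Input string: 'gktmdyx'
Operation: reverse character order
Original order: 'g' -> 'k' -> 't' -> 'm' -> 'd' -> 'y' -> 'x'
Reversed order: 'x' -> 'y' -> 'd' -> 'm' -> 't' -> 'k' -> 'g'
Result: xydmtkg


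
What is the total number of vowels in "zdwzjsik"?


Input string: 'zdwzjsik'
Operation: count vowels (a, e, i, o, u)
Scan: s[0]='z', s[1]='d', s[2]='w', s[3]='z', s[4]='j', s[5]='s', s[6]='i' (vowel), s[7]='k'
Vowels found: 1
Result: 1


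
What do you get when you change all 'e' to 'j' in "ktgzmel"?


Input string: 'ktgzmel'
Operation: replace 'e' with 'j'
Positions of 'e': 5
After replacement: ktgzmjl


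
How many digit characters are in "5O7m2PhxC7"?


Input string: '5O7m2PhxC7'
Operation: count digit characters (0-9)
Scan: '5'(digit), 'O', '7'(digit), 'm', '2'(digit), 'P', 'h', 'x', 'C', '7'(digit)
Digits found: 4
Result: 4


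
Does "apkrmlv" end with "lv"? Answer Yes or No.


Input string: 'apkrmlv'
Suffix to check: 'lv'
Last 2 characters of input: 'lv'
Match: True
Result: Yes


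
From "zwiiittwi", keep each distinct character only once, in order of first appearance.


Input: 'zwiiittwi'
Operation: keep first occurrence of each character
Scan: s[0]='z' new -> keep; s[1]='w' new -> keep; s[2]='i' new -> keep; s[3]='i' seen -> skip; s[4]='i' seen -> skip; s[5]='t' new -> keep; s[6]='t' seen -> skip; s[7]='w' seen -> skip; s[8]='i' seen -> skip
Result: zwit


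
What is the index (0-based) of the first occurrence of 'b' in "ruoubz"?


Input string: 'ruoubz'
Target: 'b'
Scanning left to right: s[0]='r', s[1]='u', s[2]='o', s[3]='u', s[4]='b'
First match at index: 4


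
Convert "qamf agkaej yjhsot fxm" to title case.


Input string: 'qamf agkaej yjhsot fxm'
Operation: capitalize first letter of each word
Word transformations: 'qamf'->'Qamf', 'agkaej'->'Agkaej', 'yjhsot'->'Yjhsot', 'fxm'->'Fxm'
Result: Qamf Agkaej Yjhsot Fxm


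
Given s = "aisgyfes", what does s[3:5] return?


Input string: 'aisgyfes'
Operation: slice [3:5]
Extract characters: s[3]='g', s[4]='y'
Result: gy


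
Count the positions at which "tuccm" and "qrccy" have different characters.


String 1: 'tuccm'
String 2: 'qrccy'
Compare each position: pos 0: 't'!='q', pos 1: 'u'!='r', pos 2: 'c'=='c', pos 3: 'c'=='c', pos 4: 'm'!='y'
Differing positions: 3
Hamming distance: 3


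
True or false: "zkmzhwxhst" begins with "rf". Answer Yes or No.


Input string: 'zkmzhwxhst'
Prefix to check: 'rf'
First 2 characters of input: 'zk'
Match: False
Result: No


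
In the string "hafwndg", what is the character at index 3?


Input string: 'hafwndg'
Operation: get character at index 3
Index mapping: s[0]='h', s[1]='a', s[2]='f', s[3]='w'
Result: 'w'


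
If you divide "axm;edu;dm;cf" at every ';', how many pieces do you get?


Input string: 'axm;edu;dm;cf'
Delimiter: ';'
Split result: 'axm', 'edu', 'dm', 'cf'
Number of parts: 4


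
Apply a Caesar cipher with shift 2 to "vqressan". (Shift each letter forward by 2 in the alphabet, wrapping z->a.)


Input: 'vqressan', shift = 2
Operation: for each letter, (position + 2) mod 26
Mapping: 'v'(21+2=23)->'x', 'q'(16+2=18)->'s', 'r'(17+2=19)->'t', 'e'(4+2=6)->'g', 's'(18+2=20)->'u', 's'(18+2=20)->'u', 'a'(0+2=2)->'c', 'n'(13+2=15)->'p'
Result: xstguucp


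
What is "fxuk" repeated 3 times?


Input string: 'fxuk'
Operation: repeat 3 times
Concatenation: 'fxuk' + 'fxuk' + 'fxuk'
Result: fxukfxukfxuk


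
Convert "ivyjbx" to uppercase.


Input string: 'ivyjbx'
Operation: convert each letter to uppercase
Mapping: 'i'->'I', 'v'->'V', 'y'->'Y', 'j'->'J', 'b'->'B', 'x'->'X'
Result: IVYJBX


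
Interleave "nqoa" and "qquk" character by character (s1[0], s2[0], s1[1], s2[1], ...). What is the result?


String 1: 'nqoa'
String 2: 'qquk'
Operation: alternate characters
Pairs: 'n'+'q', 'q'+'q', 'o'+'u', 'a'+'k'
Result: nqqqouak


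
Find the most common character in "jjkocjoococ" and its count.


Input: 'jjkocjoococ'
Operation: tally each character
Counts: 'c':3, 'j':3, 'k':1, 'o':4
Maximum: 'o' appears 4 times


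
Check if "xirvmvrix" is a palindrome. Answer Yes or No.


Input string: 'xirvmvrix'
Reversed: 'xirvmvrix'
Compare pairs: s[0]='x' vs s[8]='x' (match), s[1]='i' vs s[7]='i' (match), s[2]='r' vs s[6]='r' (match), s[3]='v' vs s[5]='v' (match)
Palindrome: Yes


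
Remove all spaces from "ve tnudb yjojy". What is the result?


Input string: 've tnudb yjojy'
Operation: remove all spaces
Words: 've', 'tnudb', 'yjojy'
Join without spaces: vetnudbyjojy


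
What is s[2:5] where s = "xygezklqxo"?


Input string: 'xygezklqxo'
Operation: slice [2:5]
Extract characters: s[2]='g', s[3]='e', s[4]='z'
Result: gez


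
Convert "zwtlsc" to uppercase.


Input string: 'zwtlsc'
Operation: convert each letter to uppercase
Mapping: 'z'->'Z', 'w'->'W', 't'->'T', 'l'->'L', 's'->'S', 'c'->'C'
Result: ZWTLSC


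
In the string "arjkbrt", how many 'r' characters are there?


Input string: 'arjkbrt'
Target character: 'r'
Scan each position: s[1]='r', s[5]='r'
Matches found at indices: 1, 5
Total: 2


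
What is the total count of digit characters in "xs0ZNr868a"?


Input string: 'xs0ZNr868a'
Operation: count digit characters (0-9)
Scan: 'x', 's', '0'(digit), 'Z', 'N', 'r', '8'(digit), '6'(digit), '8'(digit), 'a'
Digits found: 4
Result: 4


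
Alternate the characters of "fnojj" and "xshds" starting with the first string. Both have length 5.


String 1: 'fnojj'
String 2: 'xshds'
Operation: alternate characters
Pairs: 'f'+'x', 'n'+'s', 'o'+'h', 'j'+'d', 'j'+'s'
Result: fxnsohjdjs


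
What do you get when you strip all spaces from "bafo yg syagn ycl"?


Input string: 'bafo yg syagn ycl'
Operation: remove all spaces
Words: 'bafo', 'yg', 'syagn', 'ycl'
Join without spaces: bafoygsyagnycl


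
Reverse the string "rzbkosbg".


Input string: 'rzbkosbg'
Operation: reverse character order
Original order: 'r' -> 'z' -> 'b' -> 'k' -> 'o' -> 's' -> 'b' -> 'g'
Reversed order: 'g' -> 'b' -> 's' -> 'o' -> 'k' -> 'b' -> 'z' -> 'r'
Result: gbsokbzr


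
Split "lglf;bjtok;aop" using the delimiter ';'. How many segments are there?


Input string: 'lglf;bjtok;aop'
Delimiter: ';'
Split result: 'lglf', 'bjtok', 'aop'
Number of parts: 3


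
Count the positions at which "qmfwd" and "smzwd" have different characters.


String 1: 'qmfwd'
String 2: 'smzwd'
Compare each position: pos 0: 'q'!='s', pos 1: 'm'=='m', pos 2: 'f'!='z', pos 3: 'w'=='w', pos 4: 'd'=='d'
Differing positions: 2
Hamming distance: 2


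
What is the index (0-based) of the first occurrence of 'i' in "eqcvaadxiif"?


Input string: 'eqcvaadxiif'
Target: 'i'
Scanning left to right: s[0]='e', s[1]='q', s[2]='c', s[3]='v', s[4]='a', s[5]='a', s[6]='d', s[7]='x', s[8]='i'
First match at index: 8


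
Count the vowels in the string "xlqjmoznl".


Input string: 'xlqjmoznl'
Operation: count vowels (a, e, i, o, u)
Scan: s[0]='x', s[1]='l', s[2]='q', s[3]='j', s[4]='m', s[5]='o' (vowel), s[6]='z', s[7]='n', s[8]='l'
Vowels found: 1
Result: 1


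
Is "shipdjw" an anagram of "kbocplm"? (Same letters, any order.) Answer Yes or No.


String 1: 'kbocplm' -> sorted: 'bcklmop'
String 2: 'shipdjw' -> sorted: 'dhijpsw'
Compare sorted forms: 'bcklmop' != 'dhijpsw'
Anagram: No


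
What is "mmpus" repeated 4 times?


Input string: 'mmpus'
Operation: repeat 4 times
Concatenation: 'mmpus' + 'mmpus' + 'mmpus' + 'mmpus'
Result: mmpusmmpusmmpusmmpus


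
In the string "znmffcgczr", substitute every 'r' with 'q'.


Input string: 'znmffcgczr'
Operation: replace 'r' with 'q'
Positions of 'r': 9
After replacement: znmffcgczq


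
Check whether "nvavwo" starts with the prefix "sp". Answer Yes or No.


Input string: 'nvavwo'
Prefix to check: 'sp'
First 2 characters of input: 'nv'
Match: False
Result: No


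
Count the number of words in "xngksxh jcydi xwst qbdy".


Input string: 'xngksxh jcydi xwst qbdy'
Operation: split by spaces
Words found: 'xngksxh', 'jcydi', 'xwst', 'qbdy'
Word count: 4


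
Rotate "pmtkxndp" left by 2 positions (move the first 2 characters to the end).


Input: 'pmtkxndp', shift = 2
Operation: split at index 2 and swap parts
Front part s[0:2] = 'pm'
Back part s[2:] = 'tkxndp'
Rotated = back + front = 'tkxndp' + 'pm'
Result: tkxndppm


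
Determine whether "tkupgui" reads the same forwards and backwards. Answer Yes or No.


Input string: 'tkupgui'
Reversed: 'iugpukt'
Compare pairs: s[0]='t' vs s[6]='i' (mismatch), s[1]='k' vs s[5]='u' (mismatch), s[2]='u' vs s[4]='g' (mismatch)
Palindrome: No


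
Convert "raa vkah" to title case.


Input string: 'raa vkah'
Operation: capitalize first letter of each word
Word transformations: 'raa'->'Raa', 'vkah'->'Vkah'
Result: Raa Vkah


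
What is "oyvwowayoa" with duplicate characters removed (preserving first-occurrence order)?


Input: 'oyvwowayoa'
Operation: keep first occurrence of each character
Scan: s[0]='o' new -> keep; s[1]='y' new -> keep; s[2]='v' new -> keep; s[3]='w' new -> keep; s[4]='o' seen -> skip; s[5]='w' seen -> skip; s[6]='a' new -> keep; s[7]='y' seen -> skip; s[8]='o' seen -> skip; s[9]='a' seen -> skip
Result: oyvwa


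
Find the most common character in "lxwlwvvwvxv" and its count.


Input: 'lxwlwvvwvxv'
Operation: tally each character
Counts: 'l':2, 'v':4, 'w':3, 'x':2
Maximum: 'v' appears 4 times


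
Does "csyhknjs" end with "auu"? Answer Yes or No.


Input string: 'csyhknjs'
Suffix to check: 'auu'
Last 3 characters of input: 'njs'
Match: False
Result: No


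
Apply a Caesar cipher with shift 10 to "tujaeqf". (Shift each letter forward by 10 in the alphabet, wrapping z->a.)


Input: 'tujaeqf', shift = 10
Operation: for each letter, (position + 10) mod 26
Mapping: 't'(19+10=29, 29 mod 26=3)->'d', 'u'(20+10=30, 30 mod 26=4)->'e', 'j'(9+10=19)->'t', 'a'(0+10=10)->'k', 'e'(4+10=14)->'o', 'q'(16+10=26, 26 mod 26=0)->'a', 'f'(5+10=15)->'p'
Result: detkoap


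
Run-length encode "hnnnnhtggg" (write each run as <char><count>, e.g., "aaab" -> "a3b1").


Input: 'hnnnnhtggg'
Operation: identify consecutive runs
Runs: 'h' -> h1, 'nnnn' -> n4, 'h' -> h1, 't' -> t1, 'ggg' -> g3
Encoded: h1n4h1t1g3


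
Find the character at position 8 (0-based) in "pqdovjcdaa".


Input string: 'pqdovjcdaa'
Operation: get character at index 8
Index mapping: s[0]='p', s[1]='q', s[2]='d', s[3]='o', s[4]='v', s[5]='j', s[6]='c', s[7]='d', s[8]='a'
Result: 'a'


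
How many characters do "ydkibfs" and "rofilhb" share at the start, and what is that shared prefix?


String 1: 'ydkibfs'
String 2: 'rofilhb'
Compare position by position:
pos 0: 'y' vs 'r' differ -> stop
Longest common prefix: "" (length 0)


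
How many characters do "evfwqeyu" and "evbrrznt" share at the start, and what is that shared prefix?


String 1: 'evfwqeyu'
String 2: 'evbrrznt'
Compare position by position:
pos 0: 'e' vs 'e' match
pos 1: 'v' vs 'v' match
pos 2: 'f' vs 'b' differ -> stop
Longest common prefix: "ev" (length 2)


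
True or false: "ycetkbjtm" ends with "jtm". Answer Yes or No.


Input string: 'ycetkbjtm'
Suffix to check: 'jtm'
Last 3 characters of input: 'jtm'
Match: True
Result: Yes


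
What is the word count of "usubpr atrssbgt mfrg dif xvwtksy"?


Input string: 'usubpr atrssbgt mfrg dif xvwtksy'
Operation: split by spaces
Words found: 'usubpr', 'atrssbgt', 'mfrg', 'dif', 'xvwtksy'
Word count: 5


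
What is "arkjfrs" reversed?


Input string: 'arkjfrs'
Operation: reverse character order
Original order: 'a' -> 'r' -> 'k' -> 'j' -> 'f' -> 'r' -> 's'
Reversed order: 's' -> 'r' -> 'f' -> 'j' -> 'k' -> 'r' -> 'a'
Result: srfjkra
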